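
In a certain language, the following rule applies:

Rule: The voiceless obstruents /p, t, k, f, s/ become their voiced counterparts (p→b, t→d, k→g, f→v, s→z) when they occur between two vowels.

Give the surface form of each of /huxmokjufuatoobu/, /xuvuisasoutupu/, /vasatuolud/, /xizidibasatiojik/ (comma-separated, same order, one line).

huxmokjuvuadoobu, xuvuizazoudubu, vazaduolud, xizidibazadiojik

/huxmokjufuatoobu/: /f/ is a voiceless obstruent between vowels /u/ and /u/, so it voices to [v]. /t/ is a voiceless obstruent between vowels /a/ and /o/, so it voices to [d]. → [huxmokjuvuadoobu].
/xuvuisasoutupu/: /s/ is a voiceless obstruent between vowels /i/ and /a/, so it voices to [z]. /s/ is a voiceless obstruent between vowels /a/ and /o/, so it voices to [z]. /t/ is a voiceless obstruent between vowels /u/ and /u/, so it voices to [d]. /p/ is a voiceless obstruent between vowels /u/ and /u/, so it voices to [b]. → [xuvuizazoudubu].
/vasatuolud/: /s/ is a voiceless obstruent between vowels /a/ and /a/, so it voices to [z]. /t/ is a voiceless obstruent between vowels /a/ and /u/, so it voices to [d]. → [vazaduolud].
/xizidibasatiojik/: /s/ is a voiceless obstruent between vowels /a/ and /a/, so it voices to [z]. /t/ is a voiceless obstruent between vowels /a/ and /i/, so it voices to [d]. → [xizidibazadiojik].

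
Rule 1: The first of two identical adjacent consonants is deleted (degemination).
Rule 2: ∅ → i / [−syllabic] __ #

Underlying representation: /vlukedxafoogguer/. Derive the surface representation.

Rule 1 (degemination): /gg/ is a geminate; the first /g/ deletes. /vlukedxafoogguer/ → vlukedxafooguer.
Rule 2 (final i-epenthesis): the form ends in the consonant /r/, so [i] is inserted word-finally. /vlukedxafooguer/ → vlukedxafoogueri.

vlukedxafoogueri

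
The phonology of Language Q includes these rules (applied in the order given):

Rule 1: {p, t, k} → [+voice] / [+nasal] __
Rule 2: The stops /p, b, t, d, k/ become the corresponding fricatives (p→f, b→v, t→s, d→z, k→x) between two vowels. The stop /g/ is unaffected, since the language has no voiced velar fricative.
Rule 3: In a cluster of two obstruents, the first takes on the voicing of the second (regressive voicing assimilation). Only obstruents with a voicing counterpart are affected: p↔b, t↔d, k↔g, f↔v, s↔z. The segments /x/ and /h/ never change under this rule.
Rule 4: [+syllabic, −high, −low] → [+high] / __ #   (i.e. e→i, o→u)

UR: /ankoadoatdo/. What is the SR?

angoazoaddu

Rule 1 (post-nasal voicing): /k/ is a voiceless stop immediately after the nasal /n/, so it voices to [g]. /ankoadoatdo/ → angoadoatdo.
Rule 2 (intervocalic spirantization): /d/ is a stop between vowels /a/ and /o/, so it spirantizes to the fricative [z]. /angoadoatdo/ → angoazoatdo.
Rule 3 (regressive voicing assimilation): /t/ precedes the voiced obstruent /d/, so it voices to [d] by assimilation. /angoazoatdo/ → angoazoaddo.
Rule 4 (final vowel raising): /o/ is a mid vowel in word-final position, so it raises to [u]. /angoazoaddo/ → angoazoaddu.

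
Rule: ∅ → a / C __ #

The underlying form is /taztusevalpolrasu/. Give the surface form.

No segment of /taztusevalpolrasu/ meets the structural description of the rule, so the form surfaces unchanged.

taztusevalpolrasu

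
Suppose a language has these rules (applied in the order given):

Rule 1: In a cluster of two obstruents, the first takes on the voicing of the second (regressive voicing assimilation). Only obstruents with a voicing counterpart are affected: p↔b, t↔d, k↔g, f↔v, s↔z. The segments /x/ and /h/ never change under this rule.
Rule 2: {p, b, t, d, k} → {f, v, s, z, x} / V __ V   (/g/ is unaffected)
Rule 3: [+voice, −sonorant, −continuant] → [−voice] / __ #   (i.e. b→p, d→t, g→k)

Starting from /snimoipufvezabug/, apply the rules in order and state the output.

Rule 1 (regressive voicing assimilation): /f/ precedes the voiced obstruent /v/, so it voices to [v] by assimilation. /snimoipufvezabug/ → snimoipuvvezabug.
Rule 2 (intervocalic spirantization): /p/ is a stop between vowels /i/ and /u/, so it spirantizes to the fricative [f]. /b/ is a stop between vowels /a/ and /u/, so it spirantizes to the fricative [v]. /snimoipuvvezabug/ → snimoifuvvezavug.
Rule 3 (final devoicing): /g/ is a voiced stop in word-final position, so it devoices to [k]. /snimoifuvvezavug/ → snimoifuvvezavuk.

snimoifuvvezavuk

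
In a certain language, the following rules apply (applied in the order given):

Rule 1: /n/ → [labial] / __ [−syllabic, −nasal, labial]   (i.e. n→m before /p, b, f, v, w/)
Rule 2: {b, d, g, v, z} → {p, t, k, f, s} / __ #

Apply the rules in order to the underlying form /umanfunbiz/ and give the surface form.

Rule 1 (nasal place assimilation): /n/ precedes the labial consonant /f/, so it assimilates in place to [m]. /n/ precedes the labial consonant /b/, so it assimilates in place to [m]. /umanfunbiz/ → umamfumbiz.
Rule 2 (final devoicing): /z/ is a voiced obstruent in word-final position, so it devoices to [s]. /umamfumbiz/ → umamfumbis.

umamfumbis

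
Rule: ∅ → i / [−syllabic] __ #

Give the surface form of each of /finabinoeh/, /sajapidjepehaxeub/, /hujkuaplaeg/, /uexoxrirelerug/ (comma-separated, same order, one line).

finabinoehi, sajapidjepehaxeubi, hujkuaplaegi, uexoxrirelerugi

/finabinoeh/: the form ends in the consonant /h/, so [i] is inserted word-finally. → [finabinoehi].
/sajapidjepehaxeub/: the form ends in the consonant /b/, so [i] is inserted word-finally. → [sajapidjepehaxeubi].
/hujkuaplaeg/: the form ends in the consonant /g/, so [i] is inserted word-finally. → [hujkuaplaegi].
/uexoxrirelerug/: the form ends in the consonant /g/, so [i] is inserted word-finally. → [uexoxrirelerugi].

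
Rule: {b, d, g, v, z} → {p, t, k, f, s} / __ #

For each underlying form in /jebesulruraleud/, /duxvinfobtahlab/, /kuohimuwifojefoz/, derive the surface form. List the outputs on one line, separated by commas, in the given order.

/jebesulruraleud/: /d/ is a voiced obstruent in word-final position, so it devoices to [t]. → [jebesulruraleut].
/duxvinfobtahlab/: /b/ is a voiced obstruent in word-final position, so it devoices to [p]. → [duxvinfobtahlap].
/kuohimuwifojefoz/: /z/ is a voiced obstruent in word-final position, so it devoices to [s]. → [kuohimuwifojefos].

jebesulruraleut, duxvinfobtahlap, kuohimuwifojefos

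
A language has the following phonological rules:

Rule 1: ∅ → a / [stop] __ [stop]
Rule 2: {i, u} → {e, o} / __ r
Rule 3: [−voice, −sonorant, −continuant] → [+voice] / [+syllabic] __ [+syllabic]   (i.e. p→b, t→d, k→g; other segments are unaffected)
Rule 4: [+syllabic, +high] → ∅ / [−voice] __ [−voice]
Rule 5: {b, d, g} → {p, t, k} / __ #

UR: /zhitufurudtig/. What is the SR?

zhiduforudadik

Rule 1 (stop-cluster a-epenthesis): /d/ and /t/ form a stop–stop cluster, so [a] is inserted between them. /zhitufurudtig/ → zhitufurudatig.
Rule 2 (pre-rhotic lowering): /u/ is a high vowel immediately before /r/, so it lowers to [o]. /zhitufurudatig/ → zhituforudatig.
Rule 3 (intervocalic voicing): /t/ is a voiceless stop between vowels /i/ and /u/, so it voices to [d]. /t/ is a voiceless stop between vowels /a/ and /i/, so it voices to [d]. /zhituforudatig/ → zhiduforudadig.
Rule 4 (high vowel syncope): no segment meets the environment; /zhiduforudadig/ is unchanged.
Rule 5 (final devoicing): /g/ is a voiced stop in word-final position, so it devoices to [k]. /zhiduforudadig/ → zhiduforudadik.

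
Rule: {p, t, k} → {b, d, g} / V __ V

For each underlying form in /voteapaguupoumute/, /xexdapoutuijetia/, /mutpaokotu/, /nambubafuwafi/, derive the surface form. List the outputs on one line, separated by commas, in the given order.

/voteapaguupoumute/: /t/ is a voiceless stop between vowels /o/ and /e/, so it voices to [d]. /p/ is a voiceless stop between vowels /a/ and /a/, so it voices to [b]. /p/ is a voiceless stop between vowels /u/ and /o/, so it voices to [b]. /t/ is a voiceless stop between vowels /u/ and /e/, so it voices to [d]. → [vodeabaguuboumude].
/xexdapoutuijetia/: /p/ is a voiceless stop between vowels /a/ and /o/, so it voices to [b]. /t/ is a voiceless stop between vowels /u/ and /u/, so it voices to [d]. /t/ is a voiceless stop between vowels /e/ and /i/, so it voices to [d]. → [xexdabouduijedia].
/mutpaokotu/: /k/ is a voiceless stop between vowels /o/ and /o/, so it voices to [g]. /t/ is a voiceless stop between vowels /o/ and /u/, so it voices to [d]. → [mutpaogodu].
/nambubafuwafi/: the rule's environment is not met; surfaces unchanged as [nambubafuwafi].

vodeabaguuboumude, xexdabouduijedia, mutpaogodu, nambubafuwafi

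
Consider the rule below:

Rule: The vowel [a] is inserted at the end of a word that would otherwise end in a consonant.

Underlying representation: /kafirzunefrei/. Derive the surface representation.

kafirzunefrei

No segment of /kafirzunefrei/ meets the structural description of the rule, so the form surfaces unchanged.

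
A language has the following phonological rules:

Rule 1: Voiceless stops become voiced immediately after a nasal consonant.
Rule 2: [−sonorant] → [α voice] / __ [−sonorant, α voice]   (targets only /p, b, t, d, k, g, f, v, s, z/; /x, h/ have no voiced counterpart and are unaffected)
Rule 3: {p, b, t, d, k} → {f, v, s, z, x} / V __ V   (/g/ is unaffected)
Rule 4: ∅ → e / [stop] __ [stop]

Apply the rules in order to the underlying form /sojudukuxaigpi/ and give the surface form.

Rule 1 (post-nasal voicing): no segment meets the environment; /sojudukuxaigpi/ is unchanged.
Rule 2 (regressive voicing assimilation): /g/ precedes the voiceless obstruent /p/, so it devoices to [k] by assimilation. /sojudukuxaigpi/ → sojudukuxaikpi.
Rule 3 (intervocalic spirantization): /d/ is a stop between vowels /u/ and /u/, so it spirantizes to the fricative [z]. /k/ is a stop between vowels /u/ and /u/, so it spirantizes to the fricative [x]. /sojudukuxaikpi/ → sojuzuxuxaikpi.
Rule 4 (stop-cluster e-epenthesis): /k/ and /p/ form a stop–stop cluster, so [e] is inserted between them. /sojuzuxuxaikpi/ → sojuzuxuxaikepi.

sojuzuxuxaikepi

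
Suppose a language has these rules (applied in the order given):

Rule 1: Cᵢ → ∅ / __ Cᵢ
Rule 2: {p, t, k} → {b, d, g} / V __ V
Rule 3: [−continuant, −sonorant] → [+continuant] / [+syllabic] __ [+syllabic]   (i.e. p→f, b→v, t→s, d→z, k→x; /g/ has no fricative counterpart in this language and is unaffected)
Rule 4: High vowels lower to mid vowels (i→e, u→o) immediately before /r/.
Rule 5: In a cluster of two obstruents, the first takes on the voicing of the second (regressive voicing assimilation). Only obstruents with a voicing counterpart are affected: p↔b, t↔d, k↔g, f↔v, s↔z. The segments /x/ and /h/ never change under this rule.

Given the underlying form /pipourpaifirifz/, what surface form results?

pivoorpaiferivz

Rule 1 (degemination): no segment meets the environment; /pipourpaifirifz/ is unchanged.
Rule 2 (intervocalic voicing): /p/ is a voiceless stop between vowels /i/ and /o/, so it voices to [b]. /pipourpaifirifz/ → pibourpaifirifz.
Rule 3 (intervocalic spirantization): /b/ is a stop between vowels /i/ and /o/, so it spirantizes to the fricative [v]. /pibourpaifirifz/ → pivourpaifirifz.
Rule 4 (pre-rhotic lowering): /u/ is a high vowel immediately before /r/, so it lowers to [o]. /i/ is a high vowel immediately before /r/, so it lowers to [e]. /pivourpaifirifz/ → pivoorpaiferifz.
Rule 5 (regressive voicing assimilation): /f/ precedes the voiced obstruent /z/, so it voices to [v] by assimilation. /pivoorpaiferifz/ → pivoorpaiferivz.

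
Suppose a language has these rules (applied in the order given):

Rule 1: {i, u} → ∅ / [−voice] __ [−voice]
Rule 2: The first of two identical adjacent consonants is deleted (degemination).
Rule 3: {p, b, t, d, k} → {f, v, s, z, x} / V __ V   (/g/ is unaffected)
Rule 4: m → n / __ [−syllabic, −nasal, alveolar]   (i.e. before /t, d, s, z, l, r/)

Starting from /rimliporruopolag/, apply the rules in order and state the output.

rinliforuofolag

Rule 1 (high vowel syncope): no segment meets the environment; /rimliporruopolag/ is unchanged.
Rule 2 (degemination): /rr/ is a geminate; the first /r/ deletes. /rimliporruopolag/ → rimliporuopolag.
Rule 3 (intervocalic spirantization): /p/ is a stop between vowels /i/ and /o/, so it spirantizes to the fricative [f]. /p/ is a stop between vowels /o/ and /o/, so it spirantizes to the fricative [f]. /rimliporuopolag/ → rimliforuofolag.
Rule 4 (nasal place assimilation): /m/ precedes the alveolar consonant /l/, so it assimilates in place to [n]. /rimliforuofolag/ → rinliforuofolag.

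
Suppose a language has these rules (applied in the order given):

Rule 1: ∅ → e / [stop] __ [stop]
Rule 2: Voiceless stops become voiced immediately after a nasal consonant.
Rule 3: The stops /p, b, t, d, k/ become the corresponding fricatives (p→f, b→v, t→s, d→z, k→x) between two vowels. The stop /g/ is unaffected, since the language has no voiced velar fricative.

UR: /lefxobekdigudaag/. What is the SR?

lefxovexeziguzaag

Rule 1 (stop-cluster e-epenthesis): /k/ and /d/ form a stop–stop cluster, so [e] is inserted between them. /lefxobekdigudaag/ → lefxobekedigudaag.
Rule 2 (post-nasal voicing): no segment meets the environment; /lefxobekedigudaag/ is unchanged.
Rule 3 (intervocalic spirantization): /b/ is a stop between vowels /o/ and /e/, so it spirantizes to the fricative [v]. /k/ is a stop between vowels /e/ and /e/, so it spirantizes to the fricative [x]. /d/ is a stop between vowels /e/ and /i/, so it spirantizes to the fricative [z]. /d/ is a stop between vowels /u/ and /a/, so it spirantizes to the fricative [z]. /lefxobekedigudaag/ → lefxovexeziguzaag.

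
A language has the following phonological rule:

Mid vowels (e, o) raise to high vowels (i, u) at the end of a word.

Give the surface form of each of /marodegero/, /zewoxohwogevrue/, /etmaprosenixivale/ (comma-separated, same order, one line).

/marodegero/: /o/ is a mid vowel in word-final position, so it raises to [u]. → [marodegeru].
/zewoxohwogevrue/: /e/ is a mid vowel in word-final position, so it raises to [i]. → [zewoxohwogevrui].
/etmaprosenixivale/: /e/ is a mid vowel in word-final position, so it raises to [i]. → [etmaprosenixivali].

marodegeru, zewoxohwogevrui, etmaprosenixivali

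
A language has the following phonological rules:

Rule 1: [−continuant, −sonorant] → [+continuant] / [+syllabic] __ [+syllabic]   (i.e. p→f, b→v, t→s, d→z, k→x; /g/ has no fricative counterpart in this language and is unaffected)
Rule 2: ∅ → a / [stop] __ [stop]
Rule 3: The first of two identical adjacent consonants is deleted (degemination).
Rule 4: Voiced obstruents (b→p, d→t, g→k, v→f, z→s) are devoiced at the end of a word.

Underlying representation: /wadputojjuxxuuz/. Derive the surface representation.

Rule 1 (intervocalic spirantization): /t/ is a stop between vowels /u/ and /o/, so it spirantizes to the fricative [s]. /wadputojjuxxuuz/ → wadpusojjuxxuuz.
Rule 2 (stop-cluster a-epenthesis): /d/ and /p/ form a stop–stop cluster, so [a] is inserted between them. /wadpusojjuxxuuz/ → wadapusojjuxxuuz.
Rule 3 (degemination): /jj/ is a geminate; the first /j/ deletes. /xx/ is a geminate; the first /x/ deletes. /wadapusojjuxxuuz/ → wadapusojuxuuz.
Rule 4 (final devoicing): /z/ is a voiced obstruent in word-final position, so it devoices to [s]. /wadapusojuxuuz/ → wadapusojuxuus.

wadapusojuxuus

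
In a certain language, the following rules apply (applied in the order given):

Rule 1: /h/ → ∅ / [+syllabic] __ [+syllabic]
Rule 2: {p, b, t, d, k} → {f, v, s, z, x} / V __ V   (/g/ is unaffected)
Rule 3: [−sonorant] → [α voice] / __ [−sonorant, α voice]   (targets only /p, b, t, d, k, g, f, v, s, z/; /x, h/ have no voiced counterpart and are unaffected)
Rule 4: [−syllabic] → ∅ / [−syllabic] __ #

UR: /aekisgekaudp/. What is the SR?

Rule 1 (intervocalic h-deletion): no segment meets the environment; /aekisgekaudp/ is unchanged.
Rule 2 (intervocalic spirantization): /k/ is a stop between vowels /e/ and /i/, so it spirantizes to the fricative [x]. /k/ is a stop between vowels /e/ and /a/, so it spirantizes to the fricative [x]. /aekisgekaudp/ → aexisgexaudp.
Rule 3 (regressive voicing assimilation): /s/ precedes the voiced obstruent /g/, so it voices to [z] by assimilation. /d/ precedes the voiceless obstruent /p/, so it devoices to [t] by assimilation. /aexisgexaudp/ → aexizgexautp.
Rule 4 (final cluster simplification): /p/ is the second consonant of a word-final cluster /tp/, so it deletes. /aexizgexautp/ → aexizgexaut.

aexizgexaut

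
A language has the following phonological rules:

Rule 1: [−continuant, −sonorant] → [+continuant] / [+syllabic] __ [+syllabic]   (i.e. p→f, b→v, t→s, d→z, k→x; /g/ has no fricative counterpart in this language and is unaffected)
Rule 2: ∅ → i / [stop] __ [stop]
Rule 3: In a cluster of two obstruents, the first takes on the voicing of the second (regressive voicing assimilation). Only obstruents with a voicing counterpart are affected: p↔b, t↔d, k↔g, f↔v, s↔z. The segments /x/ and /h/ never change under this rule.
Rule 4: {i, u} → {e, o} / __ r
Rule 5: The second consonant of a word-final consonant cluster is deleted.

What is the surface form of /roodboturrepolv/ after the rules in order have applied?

roodibosorrefol

Rule 1 (intervocalic spirantization): /t/ is a stop between vowels /o/ and /u/, so it spirantizes to the fricative [s]. /p/ is a stop between vowels /e/ and /o/, so it spirantizes to the fricative [f]. /roodboturrepolv/ → roodbosurrefolv.
Rule 2 (stop-cluster i-epenthesis): /d/ and /b/ form a stop–stop cluster, so [i] is inserted between them. /roodbosurrefolv/ → roodibosurrefolv.
Rule 3 (regressive voicing assimilation): no segment meets the environment; /roodibosurrefolv/ is unchanged.
Rule 4 (pre-rhotic lowering): /u/ is a high vowel immediately before /r/, so it lowers to [o]. /roodibosurrefolv/ → roodibosorrefolv.
Rule 5 (final cluster simplification): /v/ is the second consonant of a word-final cluster /lv/, so it deletes. /roodibosorrefolv/ → roodibosorrefol.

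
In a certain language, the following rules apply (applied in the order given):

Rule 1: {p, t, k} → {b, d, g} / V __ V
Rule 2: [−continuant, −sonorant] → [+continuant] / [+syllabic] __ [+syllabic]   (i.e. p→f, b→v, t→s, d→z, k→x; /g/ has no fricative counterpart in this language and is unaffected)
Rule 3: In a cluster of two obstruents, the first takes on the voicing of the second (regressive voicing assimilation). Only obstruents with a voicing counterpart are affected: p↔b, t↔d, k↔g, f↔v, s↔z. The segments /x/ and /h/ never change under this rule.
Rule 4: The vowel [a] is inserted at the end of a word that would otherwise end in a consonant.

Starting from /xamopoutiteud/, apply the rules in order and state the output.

xamovouzizeuda

Rule 1 (intervocalic voicing): /p/ is a voiceless stop between vowels /o/ and /o/, so it voices to [b]. /t/ is a voiceless stop between vowels /u/ and /i/, so it voices to [d]. /t/ is a voiceless stop between vowels /i/ and /e/, so it voices to [d]. /xamopoutiteud/ → xamoboudideud.
Rule 2 (intervocalic spirantization): /b/ is a stop between vowels /o/ and /o/, so it spirantizes to the fricative [v]. /d/ is a stop between vowels /u/ and /i/, so it spirantizes to the fricative [z]. /d/ is a stop between vowels /i/ and /e/, so it spirantizes to the fricative [z]. /xamoboudideud/ → xamovouzizeud.
Rule 3 (regressive voicing assimilation): no segment meets the environment; /xamovouzizeud/ is unchanged.
Rule 4 (final a-epenthesis): the form ends in the consonant /d/, so [a] is inserted word-finally. /xamovouzizeud/ → xamovouzizeuda.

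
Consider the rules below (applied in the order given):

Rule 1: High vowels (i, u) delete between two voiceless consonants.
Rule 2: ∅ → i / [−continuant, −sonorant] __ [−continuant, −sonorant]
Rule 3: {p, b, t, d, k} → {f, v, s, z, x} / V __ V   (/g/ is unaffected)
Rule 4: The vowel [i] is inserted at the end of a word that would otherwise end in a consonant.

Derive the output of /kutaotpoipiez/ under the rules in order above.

Rule 1 (high vowel syncope): /u/ is a high vowel flanked by voiceless consonants /k/ and /t/, so it deletes. /kutaotpoipiez/ → ktaotpoipiez.
Rule 2 (stop-cluster i-epenthesis): /k/ and /t/ form a stop–stop cluster, so [i] is inserted between them. /t/ and /p/ form a stop–stop cluster, so [i] is inserted between them. /ktaotpoipiez/ → kitaotipoipiez.
Rule 3 (intervocalic spirantization): /t/ is a stop between vowels /i/ and /a/, so it spirantizes to the fricative [s]. /t/ is a stop between vowels /o/ and /i/, so it spirantizes to the fricative [s]. /p/ is a stop between vowels /i/ and /o/, so it spirantizes to the fricative [f]. /p/ is a stop between vowels /i/ and /i/, so it spirantizes to the fricative [f]. /kitaotipoipiez/ → kisaosifoifiez.
Rule 4 (final i-epenthesis): the form ends in the consonant /z/, so [i] is inserted word-finally. /kisaosifoifiez/ → kisaosifoifiezi.

kisaosifoifiezi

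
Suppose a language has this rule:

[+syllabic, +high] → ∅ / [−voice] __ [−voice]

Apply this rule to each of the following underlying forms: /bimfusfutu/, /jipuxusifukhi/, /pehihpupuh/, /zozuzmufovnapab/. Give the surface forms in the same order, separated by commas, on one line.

/bimfusfutu/: /u/ is a high vowel flanked by voiceless consonants /f/ and /s/, so it deletes. /u/ is a high vowel flanked by voiceless consonants /f/ and /t/, so it deletes. → [bimfsftu].
/jipuxusifukhi/: /u/ is a high vowel flanked by voiceless consonants /p/ and /x/, so it deletes. /u/ is a high vowel flanked by voiceless consonants /x/ and /s/, so it deletes. /i/ is a high vowel flanked by voiceless consonants /s/ and /f/, so it deletes. /u/ is a high vowel flanked by voiceless consonants /f/ and /k/, so it deletes. → [jipxsfkhi].
/pehihpupuh/: /i/ is a high vowel flanked by voiceless consonants /h/ and /h/, so it deletes. /u/ is a high vowel flanked by voiceless consonants /p/ and /p/, so it deletes. /u/ is a high vowel flanked by voiceless consonants /p/ and /h/, so it deletes. → [pehhpph].
/zozuzmufovnapab/: the rule's environment is not met; surfaces unchanged as [zozuzmufovnapab].

bimfsftu, jipxsfkhi, pehhpph, zozuzmufovnapab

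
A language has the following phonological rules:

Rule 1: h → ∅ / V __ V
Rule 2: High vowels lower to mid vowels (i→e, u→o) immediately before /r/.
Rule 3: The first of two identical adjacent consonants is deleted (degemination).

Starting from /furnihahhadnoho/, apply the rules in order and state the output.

forniahadnoo

Rule 1 (intervocalic h-deletion): /h/ occurs between vowels /i/ and /a/, so it deletes. /h/ occurs between vowels /o/ and /o/, so it deletes. /furnihahhadnoho/ → furniahhadnoo.
Rule 2 (pre-rhotic lowering): /u/ is a high vowel immediately before /r/, so it lowers to [o]. /furniahhadnoo/ → forniahhadnoo.
Rule 3 (degemination): /hh/ is a geminate; the first /h/ deletes. /forniahhadnoo/ → forniahadnoo.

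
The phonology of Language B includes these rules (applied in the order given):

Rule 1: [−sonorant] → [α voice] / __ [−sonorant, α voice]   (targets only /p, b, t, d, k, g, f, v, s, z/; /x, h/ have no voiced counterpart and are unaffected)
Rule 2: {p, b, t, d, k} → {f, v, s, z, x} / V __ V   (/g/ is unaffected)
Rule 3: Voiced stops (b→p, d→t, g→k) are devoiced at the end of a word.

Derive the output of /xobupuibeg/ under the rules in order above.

Rule 1 (regressive voicing assimilation): no segment meets the environment; /xobupuibeg/ is unchanged.
Rule 2 (intervocalic spirantization): /b/ is a stop between vowels /o/ and /u/, so it spirantizes to the fricative [v]. /p/ is a stop between vowels /u/ and /u/, so it spirantizes to the fricative [f]. /b/ is a stop between vowels /i/ and /e/, so it spirantizes to the fricative [v]. /xobupuibeg/ → xovufuiveg.
Rule 3 (final devoicing): /g/ is a voiced stop in word-final position, so it devoices to [k]. /xovufuiveg/ → xovufuivek.

xovufuivek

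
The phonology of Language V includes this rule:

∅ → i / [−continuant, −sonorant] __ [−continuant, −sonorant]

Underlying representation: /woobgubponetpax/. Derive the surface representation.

/b/ and /g/ form a stop–stop cluster, so [i] is inserted between them.
/b/ and /p/ form a stop–stop cluster, so [i] is inserted between them.
/t/ and /p/ form a stop–stop cluster, so [i] is inserted between them.
Surface form: [woobigubiponetipax].

woobigubiponetipax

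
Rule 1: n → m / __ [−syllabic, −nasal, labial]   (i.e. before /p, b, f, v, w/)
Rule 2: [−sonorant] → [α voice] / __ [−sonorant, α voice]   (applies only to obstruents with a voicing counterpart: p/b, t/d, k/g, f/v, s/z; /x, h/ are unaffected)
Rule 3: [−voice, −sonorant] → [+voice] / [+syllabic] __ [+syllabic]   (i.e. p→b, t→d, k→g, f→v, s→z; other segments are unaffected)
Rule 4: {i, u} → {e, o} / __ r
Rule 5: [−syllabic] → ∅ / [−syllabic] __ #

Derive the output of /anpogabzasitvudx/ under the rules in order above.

Rule 1 (nasal place assimilation): /n/ precedes the labial consonant /p/, so it assimilates in place to [m]. /anpogabzasitvudx/ → ampogabzasitvudx.
Rule 2 (regressive voicing assimilation): /t/ precedes the voiced obstruent /v/, so it voices to [d] by assimilation. /d/ precedes the voiceless obstruent /x/, so it devoices to [t] by assimilation. /ampogabzasitvudx/ → ampogabzasidvutx.
Rule 3 (intervocalic voicing): /s/ is a voiceless obstruent between vowels /a/ and /i/, so it voices to [z]. /ampogabzasidvutx/ → ampogabzazidvutx.
Rule 4 (pre-rhotic lowering): no segment meets the environment; /ampogabzazidvutx/ is unchanged.
Rule 5 (final cluster simplification): /x/ is the second consonant of a word-final cluster /tx/, so it deletes. /ampogabzazidvutx/ → ampogabzazidvut.

ampogabzazidvut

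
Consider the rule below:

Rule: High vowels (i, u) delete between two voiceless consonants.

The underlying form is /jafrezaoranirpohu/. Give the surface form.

jafrezaoranirpohu

No segment of /jafrezaoranirpohu/ meets the structural description of the rule, so the form surfaces unchanged.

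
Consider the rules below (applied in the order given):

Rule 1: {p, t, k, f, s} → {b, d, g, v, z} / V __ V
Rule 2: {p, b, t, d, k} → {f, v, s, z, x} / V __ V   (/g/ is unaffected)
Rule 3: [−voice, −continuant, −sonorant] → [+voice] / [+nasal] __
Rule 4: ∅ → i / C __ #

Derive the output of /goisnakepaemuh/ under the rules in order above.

goisnagevaemuhi

Rule 1 (intervocalic voicing): /k/ is a voiceless obstruent between vowels /a/ and /e/, so it voices to [g]. /p/ is a voiceless obstruent between vowels /e/ and /a/, so it voices to [b]. /goisnakepaemuh/ → goisnagebaemuh.
Rule 2 (intervocalic spirantization): /b/ is a stop between vowels /e/ and /a/, so it spirantizes to the fricative [v]. /goisnagebaemuh/ → goisnagevaemuh.
Rule 3 (post-nasal voicing): no segment meets the environment; /goisnagevaemuh/ is unchanged.
Rule 4 (final i-epenthesis): the form ends in the consonant /h/, so [i] is inserted word-finally. /goisnagevaemuh/ → goisnagevaemuhi.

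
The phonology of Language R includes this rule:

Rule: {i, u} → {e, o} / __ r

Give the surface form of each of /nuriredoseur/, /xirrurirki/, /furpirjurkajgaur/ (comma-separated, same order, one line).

noreredoseor, xerrorerki, forperjorkajgaor

/nuriredoseur/: /u/ is a high vowel immediately before /r/, so it lowers to [o]. /i/ is a high vowel immediately before /r/, so it lowers to [e]. /u/ is a high vowel immediately before /r/, so it lowers to [o]. → [noreredoseor].
/xirrurirki/: /i/ is a high vowel immediately before /r/, so it lowers to [e]. /u/ is a high vowel immediately before /r/, so it lowers to [o]. /i/ is a high vowel immediately before /r/, so it lowers to [e]. → [xerrorerki].
/furpirjurkajgaur/: /u/ is a high vowel immediately before /r/, so it lowers to [o]. /i/ is a high vowel immediately before /r/, so it lowers to [e]. /u/ is a high vowel immediately before /r/, so it lowers to [o]. /u/ is a high vowel immediately before /r/, so it lowers to [o]. → [forperjorkajgaor].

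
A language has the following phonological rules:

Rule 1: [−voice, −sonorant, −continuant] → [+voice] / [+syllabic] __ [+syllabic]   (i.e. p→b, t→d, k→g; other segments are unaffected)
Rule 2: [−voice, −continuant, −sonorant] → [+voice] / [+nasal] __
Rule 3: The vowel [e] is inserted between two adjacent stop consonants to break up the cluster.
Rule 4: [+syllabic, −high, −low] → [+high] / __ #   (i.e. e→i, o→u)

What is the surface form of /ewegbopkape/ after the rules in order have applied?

ewegebopekabi

Rule 1 (intervocalic voicing): /p/ is a voiceless stop between vowels /a/ and /e/, so it voices to [b]. /ewegbopkape/ → ewegbopkabe.
Rule 2 (post-nasal voicing): no segment meets the environment; /ewegbopkabe/ is unchanged.
Rule 3 (stop-cluster e-epenthesis): /g/ and /b/ form a stop–stop cluster, so [e] is inserted between them. /p/ and /k/ form a stop–stop cluster, so [e] is inserted between them. /ewegbopkabe/ → ewegebopekabe.
Rule 4 (final vowel raising): /e/ is a mid vowel in word-final position, so it raises to [i]. /ewegebopekabe/ → ewegebopekabi.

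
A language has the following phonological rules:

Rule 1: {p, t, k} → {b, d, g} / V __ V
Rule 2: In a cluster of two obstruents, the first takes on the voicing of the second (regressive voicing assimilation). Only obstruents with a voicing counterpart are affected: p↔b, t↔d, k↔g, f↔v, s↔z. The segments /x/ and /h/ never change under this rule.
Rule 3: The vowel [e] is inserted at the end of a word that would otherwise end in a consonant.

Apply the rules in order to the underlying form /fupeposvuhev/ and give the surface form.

Rule 1 (intervocalic voicing): /p/ is a voiceless stop between vowels /u/ and /e/, so it voices to [b]. /p/ is a voiceless stop between vowels /e/ and /o/, so it voices to [b]. /fupeposvuhev/ → fubebosvuhev.
Rule 2 (regressive voicing assimilation): /s/ precedes the voiced obstruent /v/, so it voices to [z] by assimilation. /fubebosvuhev/ → fubebozvuhev.
Rule 3 (final e-epenthesis): the form ends in the consonant /v/, so [e] is inserted word-finally. /fubebozvuhev/ → fubebozvuheve.

fubebozvuheve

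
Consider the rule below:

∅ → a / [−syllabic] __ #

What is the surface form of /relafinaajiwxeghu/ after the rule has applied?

No segment of /relafinaajiwxeghu/ meets the structural description of the rule, so the form surfaces unchanged.

relafinaajiwxeghu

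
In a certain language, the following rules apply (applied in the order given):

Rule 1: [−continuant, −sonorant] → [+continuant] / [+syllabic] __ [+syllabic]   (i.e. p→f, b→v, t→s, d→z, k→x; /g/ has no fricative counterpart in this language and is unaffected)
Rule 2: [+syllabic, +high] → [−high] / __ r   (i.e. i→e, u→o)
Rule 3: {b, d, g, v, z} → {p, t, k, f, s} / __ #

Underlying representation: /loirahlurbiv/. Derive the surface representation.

Rule 1 (intervocalic spirantization): no segment meets the environment; /loirahlurbiv/ is unchanged.
Rule 2 (pre-rhotic lowering): /i/ is a high vowel immediately before /r/, so it lowers to [e]. /u/ is a high vowel immediately before /r/, so it lowers to [o]. /loirahlurbiv/ → loerahlorbiv.
Rule 3 (final devoicing): /v/ is a voiced obstruent in word-final position, so it devoices to [f]. /loerahlorbiv/ → loerahlorbif.

loerahlorbif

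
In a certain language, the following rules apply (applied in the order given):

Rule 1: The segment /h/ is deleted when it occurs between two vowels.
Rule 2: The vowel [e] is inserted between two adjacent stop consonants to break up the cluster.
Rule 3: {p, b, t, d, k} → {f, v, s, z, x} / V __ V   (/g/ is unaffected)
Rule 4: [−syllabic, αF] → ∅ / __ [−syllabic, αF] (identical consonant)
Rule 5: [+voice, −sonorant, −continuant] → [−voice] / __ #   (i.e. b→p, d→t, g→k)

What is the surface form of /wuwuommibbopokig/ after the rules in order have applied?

Rule 1 (intervocalic h-deletion): no segment meets the environment; /wuwuommibbopokig/ is unchanged.
Rule 2 (stop-cluster e-epenthesis): /b/ and /b/ form a stop–stop cluster, so [e] is inserted between them. /wuwuommibbopokig/ → wuwuommibebopokig.
Rule 3 (intervocalic spirantization): /b/ is a stop between vowels /i/ and /e/, so it spirantizes to the fricative [v]. /b/ is a stop between vowels /e/ and /o/, so it spirantizes to the fricative [v]. /p/ is a stop between vowels /o/ and /o/, so it spirantizes to the fricative [f]. /k/ is a stop between vowels /o/ and /i/, so it spirantizes to the fricative [x]. /wuwuommibebopokig/ → wuwuommivevofoxig.
Rule 4 (degemination): /mm/ is a geminate; the first /m/ deletes. /wuwuommivevofoxig/ → wuwuomivevofoxig.
Rule 5 (final devoicing): /g/ is a voiced stop in word-final position, so it devoices to [k]. /wuwuomivevofoxig/ → wuwuomivevofoxik.

wuwuomivevofoxik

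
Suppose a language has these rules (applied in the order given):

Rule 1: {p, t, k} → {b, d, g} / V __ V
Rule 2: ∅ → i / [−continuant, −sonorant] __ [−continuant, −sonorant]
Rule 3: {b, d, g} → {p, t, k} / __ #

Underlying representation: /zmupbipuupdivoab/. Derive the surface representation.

Rule 1 (intervocalic voicing): /p/ is a voiceless stop between vowels /i/ and /u/, so it voices to [b]. /zmupbipuupdivoab/ → zmupbibuupdivoab.
Rule 2 (stop-cluster i-epenthesis): /p/ and /b/ form a stop–stop cluster, so [i] is inserted between them. /p/ and /d/ form a stop–stop cluster, so [i] is inserted between them. /zmupbibuupdivoab/ → zmupibibuupidivoab.
Rule 3 (final devoicing): /b/ is a voiced stop in word-final position, so it devoices to [p]. /zmupibibuupidivoab/ → zmupibibuupidivoap.

zmupibibuupidivoap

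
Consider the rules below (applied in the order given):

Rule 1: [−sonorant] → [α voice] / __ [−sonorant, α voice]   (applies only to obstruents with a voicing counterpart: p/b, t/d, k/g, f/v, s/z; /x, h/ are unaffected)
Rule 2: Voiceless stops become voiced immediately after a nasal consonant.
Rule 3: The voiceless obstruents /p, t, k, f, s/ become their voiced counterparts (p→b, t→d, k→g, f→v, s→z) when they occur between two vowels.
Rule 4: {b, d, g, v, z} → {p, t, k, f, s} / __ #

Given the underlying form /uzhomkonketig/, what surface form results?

ushomgongedik

Rule 1 (regressive voicing assimilation): /z/ precedes the voiceless obstruent /h/, so it devoices to [s] by assimilation. /uzhomkonketig/ → ushomkonketig.
Rule 2 (post-nasal voicing): /k/ is a voiceless stop immediately after the nasal /m/, so it voices to [g]. /k/ is a voiceless stop immediately after the nasal /n/, so it voices to [g]. /ushomkonketig/ → ushomgongetig.
Rule 3 (intervocalic voicing): /t/ is a voiceless obstruent between vowels /e/ and /i/, so it voices to [d]. /ushomgongetig/ → ushomgongedig.
Rule 4 (final devoicing): /g/ is a voiced obstruent in word-final position, so it devoices to [k]. /ushomgongedig/ → ushomgongedik.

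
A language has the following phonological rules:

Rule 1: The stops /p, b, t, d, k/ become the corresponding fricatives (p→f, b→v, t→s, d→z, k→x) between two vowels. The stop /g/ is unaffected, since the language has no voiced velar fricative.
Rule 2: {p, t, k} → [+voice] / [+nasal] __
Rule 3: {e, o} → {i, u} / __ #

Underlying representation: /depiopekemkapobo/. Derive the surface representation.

defiofexemgafovu

Rule 1 (intervocalic spirantization): /p/ is a stop between vowels /e/ and /i/, so it spirantizes to the fricative [f]. /p/ is a stop between vowels /o/ and /e/, so it spirantizes to the fricative [f]. /k/ is a stop between vowels /e/ and /e/, so it spirantizes to the fricative [x]. /p/ is a stop between vowels /a/ and /o/, so it spirantizes to the fricative [f]. /b/ is a stop between vowels /o/ and /o/, so it spirantizes to the fricative [v]. /depiopekemkapobo/ → defiofexemkafovo.
Rule 2 (post-nasal voicing): /k/ is a voiceless stop immediately after the nasal /m/, so it voices to [g]. /defiofexemkafovo/ → defiofexemgafovo.
Rule 3 (final vowel raising): /o/ is a mid vowel in word-final position, so it raises to [u]. /defiofexemgafovo/ → defiofexemgafovu.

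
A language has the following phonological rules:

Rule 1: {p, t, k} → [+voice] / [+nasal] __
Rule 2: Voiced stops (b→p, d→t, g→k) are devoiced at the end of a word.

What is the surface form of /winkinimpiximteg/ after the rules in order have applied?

winginimbiximdek

Rule 1 (post-nasal voicing): /k/ is a voiceless stop immediately after the nasal /n/, so it voices to [g]. /p/ is a voiceless stop immediately after the nasal /m/, so it voices to [b]. /t/ is a voiceless stop immediately after the nasal /m/, so it voices to [d]. /winkinimpiximteg/ → winginimbiximdeg.
Rule 2 (final devoicing): /g/ is a voiced stop in word-final position, so it devoices to [k]. /winginimbiximdeg/ → winginimbiximdek.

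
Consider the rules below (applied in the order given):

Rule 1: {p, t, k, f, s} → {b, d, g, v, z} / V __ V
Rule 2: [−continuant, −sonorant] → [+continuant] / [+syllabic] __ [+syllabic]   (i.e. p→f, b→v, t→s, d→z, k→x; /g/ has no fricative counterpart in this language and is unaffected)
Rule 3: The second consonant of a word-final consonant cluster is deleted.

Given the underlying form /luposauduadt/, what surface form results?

luvozauzuad

Rule 1 (intervocalic voicing): /p/ is a voiceless obstruent between vowels /u/ and /o/, so it voices to [b]. /s/ is a voiceless obstruent between vowels /o/ and /a/, so it voices to [z]. /luposauduadt/ → lubozauduadt.
Rule 2 (intervocalic spirantization): /b/ is a stop between vowels /u/ and /o/, so it spirantizes to the fricative [v]. /d/ is a stop between vowels /u/ and /u/, so it spirantizes to the fricative [z]. /lubozauduadt/ → luvozauzuadt.
Rule 3 (final cluster simplification): /t/ is the second consonant of a word-final cluster /dt/, so it deletes. /luvozauzuadt/ → luvozauzuad.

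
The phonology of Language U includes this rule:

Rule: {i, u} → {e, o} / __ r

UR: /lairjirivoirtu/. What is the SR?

laerjerivoertu

Scanning /lairjirivoirtu/: /i/ is a high vowel immediately before /r/, so it lowers to [e]; /i/ is a high vowel immediately before /r/, so it lowers to [e]; /i/ at position 8 is not in the conditioning environment; /i/ is a high vowel immediately before /r/, so it lowers to [e]; /u/ at position 14 is not in the conditioning environment.
Result: [laerjerivoertu].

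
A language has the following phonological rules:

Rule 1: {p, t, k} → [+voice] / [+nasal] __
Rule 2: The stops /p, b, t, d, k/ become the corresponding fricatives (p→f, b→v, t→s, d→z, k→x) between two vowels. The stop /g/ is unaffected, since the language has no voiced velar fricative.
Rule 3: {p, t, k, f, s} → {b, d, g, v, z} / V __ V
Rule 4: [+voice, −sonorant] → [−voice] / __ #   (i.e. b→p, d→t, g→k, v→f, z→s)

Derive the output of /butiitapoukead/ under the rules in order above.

buziizavouxeat

Rule 1 (post-nasal voicing): no segment meets the environment; /butiitapoukead/ is unchanged.
Rule 2 (intervocalic spirantization): /t/ is a stop between vowels /u/ and /i/, so it spirantizes to the fricative [s]. /t/ is a stop between vowels /i/ and /a/, so it spirantizes to the fricative [s]. /p/ is a stop between vowels /a/ and /o/, so it spirantizes to the fricative [f]. /k/ is a stop between vowels /u/ and /e/, so it spirantizes to the fricative [x]. /butiitapoukead/ → busiisafouxead.
Rule 3 (intervocalic voicing): /s/ is a voiceless obstruent between vowels /u/ and /i/, so it voices to [z]. /s/ is a voiceless obstruent between vowels /i/ and /a/, so it voices to [z]. /f/ is a voiceless obstruent between vowels /a/ and /o/, so it voices to [v]. /busiisafouxead/ → buziizavouxead.
Rule 4 (final devoicing): /d/ is a voiced obstruent in word-final position, so it devoices to [t]. /buziizavouxead/ → buziizavouxeat.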